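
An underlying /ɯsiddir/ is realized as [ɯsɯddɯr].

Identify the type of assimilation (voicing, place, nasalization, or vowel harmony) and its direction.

/i/→[ɯ] /i/→[ɯ].
Vowels agree with the first vowel, so the harmony is progressive.

vowel harmony, progressive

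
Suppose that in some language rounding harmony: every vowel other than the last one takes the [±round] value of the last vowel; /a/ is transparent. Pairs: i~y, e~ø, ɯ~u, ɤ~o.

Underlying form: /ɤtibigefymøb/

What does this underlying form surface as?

/ɤ/ harmonizes with /ø/ ([+round]) → [o]
/i/ harmonizes with /ø/ ([+round]) → [y]
/i/ harmonizes with /ø/ ([+round]) → [y]
/e/ harmonizes with /ø/ ([+round]) → [ø]

[otybygøfymøb]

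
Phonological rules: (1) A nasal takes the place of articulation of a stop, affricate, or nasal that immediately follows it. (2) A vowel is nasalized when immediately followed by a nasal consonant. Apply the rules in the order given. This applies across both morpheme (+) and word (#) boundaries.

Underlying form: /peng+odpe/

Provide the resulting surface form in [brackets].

Rule 1: /n/ before /g/ (velar) → [ŋ]
After rule 1: peŋg+odpe
Rule 2: /e/ before nasal /ŋ/ → [ẽ]

[pẽŋg+odpe]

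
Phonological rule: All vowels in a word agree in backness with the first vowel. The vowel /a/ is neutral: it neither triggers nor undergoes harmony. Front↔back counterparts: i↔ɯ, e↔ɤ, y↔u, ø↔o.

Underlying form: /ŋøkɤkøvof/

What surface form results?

[ŋøkekøvøf]

/ɤ/ harmonizes with /ø/ ([-back]) → [e]
/o/ harmonizes with /ø/ ([-back]) → [ø]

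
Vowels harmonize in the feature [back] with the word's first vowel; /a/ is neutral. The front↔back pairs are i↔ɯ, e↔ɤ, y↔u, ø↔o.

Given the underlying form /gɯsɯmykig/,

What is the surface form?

[gɯsɯmukɯg]

/y/ harmonizes with /ɯ/ ([+back]) → [u]
/i/ harmonizes with /ɯ/ ([+back]) → [ɯ]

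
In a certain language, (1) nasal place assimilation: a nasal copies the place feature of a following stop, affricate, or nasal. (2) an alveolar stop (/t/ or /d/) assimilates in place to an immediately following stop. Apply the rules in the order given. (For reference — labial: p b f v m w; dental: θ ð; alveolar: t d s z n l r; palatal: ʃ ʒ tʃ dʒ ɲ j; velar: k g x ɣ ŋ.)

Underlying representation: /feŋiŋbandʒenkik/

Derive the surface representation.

Rule 1: /ŋ/ before /b/ (labial) → [m]
Rule 1: /n/ before /dʒ/ (palatal) → [ɲ]
Rule 1: /n/ before /k/ (velar) → [ŋ]
After rule 1: feŋimbaɲdʒeŋkik
Rule 2: no segment meets the rule's conditions; no change.

[feŋimbaɲdʒeŋkik]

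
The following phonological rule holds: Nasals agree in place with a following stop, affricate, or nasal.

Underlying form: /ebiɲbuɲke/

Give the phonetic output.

[ebimbuŋke]

/ɲ/ before /b/ (labial) → [m]
/ɲ/ before /k/ (velar) → [ŋ]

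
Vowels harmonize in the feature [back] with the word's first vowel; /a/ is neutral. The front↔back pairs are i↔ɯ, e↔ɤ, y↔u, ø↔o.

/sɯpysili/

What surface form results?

[sɯpusɯlɯ]

/y/ harmonizes with /ɯ/ ([+back]) → [u]
/i/ harmonizes with /ɯ/ ([+back]) → [ɯ]
/i/ harmonizes with /ɯ/ ([+back]) → [ɯ]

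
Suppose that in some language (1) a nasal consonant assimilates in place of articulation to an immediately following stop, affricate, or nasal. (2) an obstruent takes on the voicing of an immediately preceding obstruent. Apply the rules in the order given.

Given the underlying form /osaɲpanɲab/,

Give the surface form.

Rule 1: /ɲ/ before /p/ (labial) → [m]
Rule 1: /n/ before /ɲ/ (palatal) → [ɲ]
After rule 1: osampaɲɲab
Rule 2: no segment meets the rule's conditions; no change.

[osampaɲɲab]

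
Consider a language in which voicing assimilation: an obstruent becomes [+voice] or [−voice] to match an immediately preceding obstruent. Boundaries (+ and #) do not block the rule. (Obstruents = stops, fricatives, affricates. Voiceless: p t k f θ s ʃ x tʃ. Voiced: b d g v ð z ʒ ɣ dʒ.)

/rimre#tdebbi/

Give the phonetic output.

[rimre#ttebbi]

/d/ after /t/ (voiceless) → [t]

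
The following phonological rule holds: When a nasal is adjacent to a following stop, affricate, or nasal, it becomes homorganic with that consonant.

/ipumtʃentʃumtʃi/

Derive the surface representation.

[ipuɲtʃeɲtʃuɲtʃi]

/m/ before /tʃ/ (palatal) → [ɲ]
/n/ before /tʃ/ (palatal) → [ɲ]
/m/ before /tʃ/ (palatal) → [ɲ]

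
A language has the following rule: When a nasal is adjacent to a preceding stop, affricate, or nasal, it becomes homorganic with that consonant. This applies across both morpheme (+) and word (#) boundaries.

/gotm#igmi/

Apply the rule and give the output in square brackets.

/m/ after /t/ (alveolar) → [n]
/m/ after /g/ (velar) → [ŋ]

[gotn#igŋi]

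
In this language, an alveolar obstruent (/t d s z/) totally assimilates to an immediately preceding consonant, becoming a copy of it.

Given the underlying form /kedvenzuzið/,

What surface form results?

/z/ after /n/ → [n] (total assimilation)

[kedvennuzið]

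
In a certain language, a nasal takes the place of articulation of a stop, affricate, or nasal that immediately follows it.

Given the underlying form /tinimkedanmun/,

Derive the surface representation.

/m/ before /k/ (velar) → [ŋ]
/n/ before /m/ (labial) → [m]

[tiniŋkedammun]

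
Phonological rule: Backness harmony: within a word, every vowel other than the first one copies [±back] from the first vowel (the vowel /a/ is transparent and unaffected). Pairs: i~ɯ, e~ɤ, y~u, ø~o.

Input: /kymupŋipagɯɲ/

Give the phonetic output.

/u/ harmonizes with /y/ ([-back]) → [y]
/ɯ/ harmonizes with /y/ ([-back]) → [i]

[kymypŋipagiɲ]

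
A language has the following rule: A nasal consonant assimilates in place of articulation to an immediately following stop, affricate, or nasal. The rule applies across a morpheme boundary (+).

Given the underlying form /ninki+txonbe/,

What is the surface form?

[niŋki+txombe]

/n/ before /k/ (velar) → [ŋ]
/n/ before /b/ (labial) → [m]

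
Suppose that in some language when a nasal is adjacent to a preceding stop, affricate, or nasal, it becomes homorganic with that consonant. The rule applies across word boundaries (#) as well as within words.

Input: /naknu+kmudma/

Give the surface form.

[nakŋu+kŋudna]

/n/ after /k/ (velar) → [ŋ]
/m/ after /k/ (velar) → [ŋ]
/m/ after /d/ (alveolar) → [n]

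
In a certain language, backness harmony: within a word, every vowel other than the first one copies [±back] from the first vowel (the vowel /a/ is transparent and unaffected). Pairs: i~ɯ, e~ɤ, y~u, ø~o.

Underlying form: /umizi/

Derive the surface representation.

/i/ harmonizes with /u/ ([+back]) → [ɯ]
/i/ harmonizes with /u/ ([+back]) → [ɯ]

[umɯzɯ]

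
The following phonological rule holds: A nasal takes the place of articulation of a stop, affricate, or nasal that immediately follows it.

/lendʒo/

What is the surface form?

[leɲdʒo]

/n/ before /dʒ/ (palatal) → [ɲ]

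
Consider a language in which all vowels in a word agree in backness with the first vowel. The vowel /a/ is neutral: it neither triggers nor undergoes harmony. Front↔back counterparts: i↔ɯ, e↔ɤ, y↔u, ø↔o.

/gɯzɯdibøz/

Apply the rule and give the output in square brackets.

[gɯzɯdɯboz]

/i/ harmonizes with /ɯ/ ([+back]) → [ɯ]
/ø/ harmonizes with /ɯ/ ([+back]) → [o]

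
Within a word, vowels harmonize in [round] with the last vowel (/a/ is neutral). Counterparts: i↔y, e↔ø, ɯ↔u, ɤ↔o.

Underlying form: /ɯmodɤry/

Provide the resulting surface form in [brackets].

/ɯ/ harmonizes with /y/ ([+round]) → [u]
/ɤ/ harmonizes with /y/ ([+round]) → [o]

[umodory]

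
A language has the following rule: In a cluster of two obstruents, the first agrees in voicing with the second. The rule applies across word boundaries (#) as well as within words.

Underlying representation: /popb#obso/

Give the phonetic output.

[pobb#opso]

/p/ before /b/ (voiced) → [b]
/b/ before /s/ (voiceless) → [p]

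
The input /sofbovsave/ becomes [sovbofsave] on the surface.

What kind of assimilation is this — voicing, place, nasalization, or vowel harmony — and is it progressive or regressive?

/f/→[v] /v/→[f].
Each target copies a feature from the following segment, so the direction is regressive.

voicing assimilation, regressive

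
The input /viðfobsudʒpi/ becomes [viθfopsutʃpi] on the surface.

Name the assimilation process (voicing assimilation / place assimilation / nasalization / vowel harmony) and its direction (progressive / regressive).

/ð/→[θ] /b/→[p] /dʒ/→[tʃ].
Each target copies a feature from the following segment, so the direction is regressive.

voicing assimilation, regressive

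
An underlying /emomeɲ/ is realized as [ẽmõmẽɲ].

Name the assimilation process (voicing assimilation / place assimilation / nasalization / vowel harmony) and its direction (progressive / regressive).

nasalization, regressive

/e/→[ẽ] /o/→[õ] /e/→[ẽ].
Each target copies a feature from the following segment, so the direction is regressive.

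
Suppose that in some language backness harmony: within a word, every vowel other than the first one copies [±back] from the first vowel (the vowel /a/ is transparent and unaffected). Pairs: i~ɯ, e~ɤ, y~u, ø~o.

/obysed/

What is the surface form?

[obusɤd]

/y/ harmonizes with /o/ ([+back]) → [u]
/e/ harmonizes with /o/ ([+back]) → [ɤ]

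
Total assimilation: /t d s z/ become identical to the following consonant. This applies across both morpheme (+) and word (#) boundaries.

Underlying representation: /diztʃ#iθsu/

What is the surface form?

/z/ before /tʃ/ → [tʃ] (total assimilation)

[ditʃtʃ#iθsu]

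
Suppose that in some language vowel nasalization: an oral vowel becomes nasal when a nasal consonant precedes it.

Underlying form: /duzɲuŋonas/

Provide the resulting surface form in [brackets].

[duzɲũŋõnãs]

/u/ after nasal /ɲ/ → [ũ]
/o/ after nasal /ŋ/ → [õ]
/a/ after nasal /n/ → [ã]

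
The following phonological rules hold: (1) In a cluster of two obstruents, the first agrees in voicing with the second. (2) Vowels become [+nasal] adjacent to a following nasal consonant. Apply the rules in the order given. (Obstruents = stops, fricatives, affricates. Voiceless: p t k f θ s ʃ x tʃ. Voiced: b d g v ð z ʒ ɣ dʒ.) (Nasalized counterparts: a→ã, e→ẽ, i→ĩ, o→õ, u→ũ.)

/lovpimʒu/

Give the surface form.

Rule 1: /v/ before /p/ (voiceless) → [f]
After rule 1: lofpimʒu
Rule 2: /i/ before nasal /m/ → [ĩ]

[lofpĩmʒu]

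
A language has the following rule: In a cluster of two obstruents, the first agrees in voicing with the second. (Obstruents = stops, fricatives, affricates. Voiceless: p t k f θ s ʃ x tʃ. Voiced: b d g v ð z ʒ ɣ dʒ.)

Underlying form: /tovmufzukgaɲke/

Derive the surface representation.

[tovmuvzuggaɲke]

/f/ before /z/ (voiced) → [v]
/k/ before /g/ (voiced) → [g]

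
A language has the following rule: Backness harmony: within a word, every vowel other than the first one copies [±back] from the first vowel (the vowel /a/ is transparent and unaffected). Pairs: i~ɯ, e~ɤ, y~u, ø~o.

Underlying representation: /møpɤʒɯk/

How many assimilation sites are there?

/ɤ/ harmonizes with /ø/ ([-back]) → [e]
/ɯ/ harmonizes with /ø/ ([-back]) → [i]
2 segments change.

2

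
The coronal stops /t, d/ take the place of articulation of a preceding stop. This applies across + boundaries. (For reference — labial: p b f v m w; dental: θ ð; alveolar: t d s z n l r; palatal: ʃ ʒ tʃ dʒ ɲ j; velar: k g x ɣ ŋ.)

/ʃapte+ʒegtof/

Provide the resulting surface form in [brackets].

/t/ after /p/ (labial) → [p]
/t/ after /g/ (velar) → [k]

[ʃappe+ʒegkof]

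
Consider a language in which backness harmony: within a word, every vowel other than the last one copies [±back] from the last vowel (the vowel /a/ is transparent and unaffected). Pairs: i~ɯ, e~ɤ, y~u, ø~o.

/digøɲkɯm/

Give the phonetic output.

/i/ harmonizes with /ɯ/ ([+back]) → [ɯ]
/ø/ harmonizes with /ɯ/ ([+back]) → [o]

[dɯgoɲkɯm]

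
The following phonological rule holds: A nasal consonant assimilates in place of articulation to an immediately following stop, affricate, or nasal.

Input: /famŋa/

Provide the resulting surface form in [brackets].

/m/ before /ŋ/ (velar) → [ŋ]

[faŋŋa]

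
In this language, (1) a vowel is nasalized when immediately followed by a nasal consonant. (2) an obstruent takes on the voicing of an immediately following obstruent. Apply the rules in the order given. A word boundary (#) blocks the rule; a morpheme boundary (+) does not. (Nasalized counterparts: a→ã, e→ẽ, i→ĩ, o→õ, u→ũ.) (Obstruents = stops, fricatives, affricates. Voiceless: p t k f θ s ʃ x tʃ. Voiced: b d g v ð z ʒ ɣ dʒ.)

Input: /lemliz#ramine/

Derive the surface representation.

[lẽmliz#rãmĩne]

Rule 1: /e/ before nasal /m/ → [ẽ]
Rule 1: /a/ before nasal /m/ → [ã]
Rule 1: /i/ before nasal /n/ → [ĩ]
After rule 1: lẽmliz#rãmĩne
Rule 2: no segment meets the rule's conditions; no change.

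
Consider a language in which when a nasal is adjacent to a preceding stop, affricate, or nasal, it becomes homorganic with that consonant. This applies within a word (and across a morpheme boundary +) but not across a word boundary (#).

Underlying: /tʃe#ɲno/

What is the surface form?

/n/ after /ɲ/ (palatal) → [ɲ]

[tʃe#ɲɲo]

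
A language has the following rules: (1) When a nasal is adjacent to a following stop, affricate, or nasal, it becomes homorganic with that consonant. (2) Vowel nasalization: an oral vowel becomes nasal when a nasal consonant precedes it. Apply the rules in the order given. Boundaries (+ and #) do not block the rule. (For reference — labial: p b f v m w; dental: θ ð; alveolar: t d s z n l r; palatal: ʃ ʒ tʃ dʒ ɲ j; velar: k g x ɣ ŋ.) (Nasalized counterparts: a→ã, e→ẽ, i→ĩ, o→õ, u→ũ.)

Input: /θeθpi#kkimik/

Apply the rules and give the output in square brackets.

Rule 1: no segment meets the rule's conditions; no change.
After rule 1: θeθpi#kkimik
Rule 2: /i/ after nasal /m/ → [ĩ]

[θeθpi#kkimĩk]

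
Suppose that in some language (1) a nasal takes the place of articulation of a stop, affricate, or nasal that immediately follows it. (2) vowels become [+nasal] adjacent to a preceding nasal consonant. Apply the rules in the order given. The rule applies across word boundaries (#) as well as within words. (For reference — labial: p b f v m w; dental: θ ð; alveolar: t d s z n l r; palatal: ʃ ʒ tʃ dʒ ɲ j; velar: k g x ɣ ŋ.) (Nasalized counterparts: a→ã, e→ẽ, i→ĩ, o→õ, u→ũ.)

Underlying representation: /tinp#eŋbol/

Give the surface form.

[timp#embol]

Rule 1: /n/ before /p/ (labial) → [m]
Rule 1: /ŋ/ before /b/ (labial) → [m]
After rule 1: timp#embol
Rule 2: no segment meets the rule's conditions; no change.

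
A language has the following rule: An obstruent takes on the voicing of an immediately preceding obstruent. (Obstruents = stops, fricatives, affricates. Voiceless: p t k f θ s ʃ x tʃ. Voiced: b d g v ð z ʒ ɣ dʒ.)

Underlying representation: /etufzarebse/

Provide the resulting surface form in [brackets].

[etufsarebze]

/z/ after /f/ (voiceless) → [s]
/s/ after /b/ (voiced) → [z]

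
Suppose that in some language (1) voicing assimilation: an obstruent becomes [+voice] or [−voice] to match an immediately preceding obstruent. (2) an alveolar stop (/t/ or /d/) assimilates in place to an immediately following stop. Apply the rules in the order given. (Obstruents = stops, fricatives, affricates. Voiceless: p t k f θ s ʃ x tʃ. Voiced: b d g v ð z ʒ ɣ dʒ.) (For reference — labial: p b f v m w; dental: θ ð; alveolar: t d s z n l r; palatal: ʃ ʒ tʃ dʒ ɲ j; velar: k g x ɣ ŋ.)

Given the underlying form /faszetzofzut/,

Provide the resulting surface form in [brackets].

[fassetsofsut]

Rule 1: /z/ after /s/ (voiceless) → [s]
Rule 1: /z/ after /t/ (voiceless) → [s]
Rule 1: /z/ after /f/ (voiceless) → [s]
After rule 1: fassetsofsut
Rule 2: no segment meets the rule's conditions; no change.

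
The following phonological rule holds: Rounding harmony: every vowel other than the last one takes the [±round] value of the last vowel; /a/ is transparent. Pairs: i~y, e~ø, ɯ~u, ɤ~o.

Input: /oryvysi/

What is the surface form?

/o/ harmonizes with /i/ ([-round]) → [ɤ]
/y/ harmonizes with /i/ ([-round]) → [i]
/y/ harmonizes with /i/ ([-round]) → [i]

[ɤrivisi]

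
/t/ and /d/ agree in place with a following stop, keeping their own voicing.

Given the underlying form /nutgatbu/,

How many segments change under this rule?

2

/t/ before /g/ (velar) → [k]
/t/ before /b/ (labial) → [p]
2 segments change.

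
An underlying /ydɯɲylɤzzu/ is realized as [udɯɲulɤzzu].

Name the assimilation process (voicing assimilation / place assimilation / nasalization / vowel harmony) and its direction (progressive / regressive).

vowel harmony, regressive

/y/→[u] /y/→[u].
Vowels agree with the last vowel, so the harmony is regressive.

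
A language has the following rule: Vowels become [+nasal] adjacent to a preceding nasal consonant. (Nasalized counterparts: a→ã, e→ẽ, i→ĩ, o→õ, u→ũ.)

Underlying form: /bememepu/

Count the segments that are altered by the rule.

/e/ after nasal /m/ → [ẽ]
/e/ after nasal /m/ → [ẽ]
2 segments change.

2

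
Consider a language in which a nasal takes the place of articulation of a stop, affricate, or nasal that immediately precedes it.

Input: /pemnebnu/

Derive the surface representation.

[pemmebmu]

/n/ after /m/ (labial) → [m]
/n/ after /b/ (labial) → [m]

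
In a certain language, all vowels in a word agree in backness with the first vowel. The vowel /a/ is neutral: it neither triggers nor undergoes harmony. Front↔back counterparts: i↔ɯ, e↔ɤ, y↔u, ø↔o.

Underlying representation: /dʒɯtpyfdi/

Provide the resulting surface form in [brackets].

[dʒɯtpufdɯ]

/y/ harmonizes with /ɯ/ ([+back]) → [u]
/i/ harmonizes with /ɯ/ ([+back]) → [ɯ]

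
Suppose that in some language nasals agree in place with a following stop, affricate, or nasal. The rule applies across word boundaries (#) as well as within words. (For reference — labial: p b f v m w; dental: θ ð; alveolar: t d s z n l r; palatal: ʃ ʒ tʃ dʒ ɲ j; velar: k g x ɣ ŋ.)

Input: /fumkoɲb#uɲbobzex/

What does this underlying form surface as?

/m/ before /k/ (velar) → [ŋ]
/ɲ/ before /b/ (labial) → [m]
/ɲ/ before /b/ (labial) → [m]

[fuŋkomb#umbobzex]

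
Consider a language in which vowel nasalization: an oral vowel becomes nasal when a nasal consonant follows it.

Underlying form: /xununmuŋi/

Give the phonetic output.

[xũnũnmũŋi]

/u/ before nasal /n/ → [ũ]
/u/ before nasal /n/ → [ũ]
/u/ before nasal /ŋ/ → [ũ]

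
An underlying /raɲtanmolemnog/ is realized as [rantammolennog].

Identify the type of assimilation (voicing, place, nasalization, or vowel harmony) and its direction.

place assimilation, regressive

/ɲ/→[n] /n/→[m] /m/→[n].
Each target copies a feature from the following segment, so the direction is regressive.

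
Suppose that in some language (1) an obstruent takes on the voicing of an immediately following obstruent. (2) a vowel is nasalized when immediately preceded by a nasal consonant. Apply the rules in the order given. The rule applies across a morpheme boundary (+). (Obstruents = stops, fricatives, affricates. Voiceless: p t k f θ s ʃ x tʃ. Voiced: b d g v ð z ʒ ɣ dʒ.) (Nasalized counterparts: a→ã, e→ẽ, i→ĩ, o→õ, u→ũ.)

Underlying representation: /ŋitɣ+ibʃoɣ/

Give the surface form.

[ŋĩdɣ+ipʃoɣ]

Rule 1: /t/ before /ɣ/ (voiced) → [d]
Rule 1: /b/ before /ʃ/ (voiceless) → [p]
After rule 1: ŋidɣ+ipʃoɣ
Rule 2: /i/ after nasal /ŋ/ → [ĩ]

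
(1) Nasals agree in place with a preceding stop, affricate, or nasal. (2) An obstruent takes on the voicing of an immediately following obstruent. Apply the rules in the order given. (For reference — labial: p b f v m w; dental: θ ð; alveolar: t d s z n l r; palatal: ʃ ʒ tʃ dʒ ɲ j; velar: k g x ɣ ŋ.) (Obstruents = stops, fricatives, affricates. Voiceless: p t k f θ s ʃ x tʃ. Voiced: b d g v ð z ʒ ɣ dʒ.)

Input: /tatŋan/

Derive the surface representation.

[tatnan]

Rule 1: /ŋ/ after /t/ (alveolar) → [n]
After rule 1: tatnan
Rule 2: no segment meets the rule's conditions; no change.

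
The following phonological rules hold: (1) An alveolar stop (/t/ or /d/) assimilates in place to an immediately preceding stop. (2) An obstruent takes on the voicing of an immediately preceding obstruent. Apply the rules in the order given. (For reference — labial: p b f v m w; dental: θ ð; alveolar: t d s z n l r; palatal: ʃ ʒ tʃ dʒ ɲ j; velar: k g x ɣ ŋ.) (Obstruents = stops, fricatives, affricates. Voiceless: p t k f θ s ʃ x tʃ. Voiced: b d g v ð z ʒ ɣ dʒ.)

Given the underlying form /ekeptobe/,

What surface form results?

Rule 1: /t/ after /p/ (labial) → [p]
After rule 1: ekeppobe
Rule 2: no segment meets the rule's conditions; no change.

[ekeppobe]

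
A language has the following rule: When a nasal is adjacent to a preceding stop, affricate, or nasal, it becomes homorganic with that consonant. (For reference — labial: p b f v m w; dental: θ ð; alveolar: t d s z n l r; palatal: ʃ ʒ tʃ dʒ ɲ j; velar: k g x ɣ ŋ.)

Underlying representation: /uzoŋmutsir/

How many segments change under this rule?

1

/m/ after /ŋ/ (velar) → [ŋ]
1 segment changes.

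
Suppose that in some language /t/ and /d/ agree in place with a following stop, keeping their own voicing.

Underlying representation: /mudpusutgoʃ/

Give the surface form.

/d/ before /p/ (labial) → [b]
/t/ before /g/ (velar) → [k]

[mubpusukgoʃ]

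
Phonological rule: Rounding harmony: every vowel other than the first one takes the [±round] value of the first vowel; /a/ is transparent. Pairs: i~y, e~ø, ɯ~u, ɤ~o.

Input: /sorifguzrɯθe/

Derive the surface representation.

[soryfguzruθø]

/i/ harmonizes with /o/ ([+round]) → [y]
/ɯ/ harmonizes with /o/ ([+round]) → [u]
/e/ harmonizes with /o/ ([+round]) → [ø]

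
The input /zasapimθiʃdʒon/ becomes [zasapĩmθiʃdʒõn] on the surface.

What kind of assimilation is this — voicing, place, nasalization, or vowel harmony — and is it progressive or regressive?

nasalization, regressive

/i/→[ĩ] /o/→[õ].
Each target copies a feature from the following segment, so the direction is regressive.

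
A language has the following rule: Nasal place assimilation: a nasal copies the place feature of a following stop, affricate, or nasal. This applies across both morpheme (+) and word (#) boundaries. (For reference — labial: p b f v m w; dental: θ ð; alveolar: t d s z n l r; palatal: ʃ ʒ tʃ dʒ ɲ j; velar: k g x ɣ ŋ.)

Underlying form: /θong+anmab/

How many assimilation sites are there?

/n/ before /g/ (velar) → [ŋ]
/n/ before /m/ (labial) → [m]
2 segments change.

2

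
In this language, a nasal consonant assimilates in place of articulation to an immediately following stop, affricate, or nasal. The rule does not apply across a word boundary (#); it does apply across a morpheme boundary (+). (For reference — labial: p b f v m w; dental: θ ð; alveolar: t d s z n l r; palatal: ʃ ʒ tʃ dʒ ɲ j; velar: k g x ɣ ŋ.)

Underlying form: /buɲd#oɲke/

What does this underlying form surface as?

/ɲ/ before /d/ (alveolar) → [n]
/ɲ/ before /k/ (velar) → [ŋ]

[bund#oŋke]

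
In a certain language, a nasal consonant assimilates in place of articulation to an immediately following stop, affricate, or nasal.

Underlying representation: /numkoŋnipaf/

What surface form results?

[nuŋkonnipaf]

/m/ before /k/ (velar) → [ŋ]
/ŋ/ before /n/ (alveolar) → [n]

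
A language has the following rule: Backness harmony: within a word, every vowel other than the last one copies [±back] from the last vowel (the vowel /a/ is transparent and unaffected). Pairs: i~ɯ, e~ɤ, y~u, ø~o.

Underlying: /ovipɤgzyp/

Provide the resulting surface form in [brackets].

/o/ harmonizes with /y/ ([-back]) → [ø]
/ɤ/ harmonizes with /y/ ([-back]) → [e]

[øvipegzyp]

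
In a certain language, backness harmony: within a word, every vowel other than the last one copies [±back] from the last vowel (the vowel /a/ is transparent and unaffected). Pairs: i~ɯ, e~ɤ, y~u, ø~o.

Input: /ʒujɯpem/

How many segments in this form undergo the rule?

2

/u/ harmonizes with /e/ ([-back]) → [y]
/ɯ/ harmonizes with /e/ ([-back]) → [i]
2 segments change.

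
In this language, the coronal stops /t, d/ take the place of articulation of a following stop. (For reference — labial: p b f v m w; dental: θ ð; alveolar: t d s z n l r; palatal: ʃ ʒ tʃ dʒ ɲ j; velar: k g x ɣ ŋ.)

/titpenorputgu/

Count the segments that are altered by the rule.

2

/t/ before /p/ (labial) → [p]
/t/ before /g/ (velar) → [k]
2 segments change.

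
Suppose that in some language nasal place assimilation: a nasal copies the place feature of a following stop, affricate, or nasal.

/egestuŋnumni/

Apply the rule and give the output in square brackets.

[egestunnunni]

/ŋ/ before /n/ (alveolar) → [n]
/m/ before /n/ (alveolar) → [n]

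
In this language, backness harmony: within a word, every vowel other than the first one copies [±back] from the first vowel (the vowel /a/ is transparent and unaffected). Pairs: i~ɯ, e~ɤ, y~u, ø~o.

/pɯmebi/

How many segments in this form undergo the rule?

/e/ harmonizes with /ɯ/ ([+back]) → [ɤ]
/i/ harmonizes with /ɯ/ ([+back]) → [ɯ]
2 segments change.

2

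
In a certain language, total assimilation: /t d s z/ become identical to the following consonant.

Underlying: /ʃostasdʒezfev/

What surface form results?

/s/ before /t/ → [t] (total assimilation)
/s/ before /dʒ/ → [dʒ] (total assimilation)
/z/ before /f/ → [f] (total assimilation)

[ʃottadʒdʒeffev]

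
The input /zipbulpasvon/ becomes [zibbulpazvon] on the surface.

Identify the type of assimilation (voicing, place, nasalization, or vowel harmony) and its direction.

/p/→[b] /s/→[z].
Each target copies a feature from the following segment, so the direction is regressive.

voicing assimilation, regressive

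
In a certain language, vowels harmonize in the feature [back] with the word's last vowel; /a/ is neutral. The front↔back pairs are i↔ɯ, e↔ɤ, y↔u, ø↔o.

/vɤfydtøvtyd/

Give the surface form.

/ɤ/ harmonizes with /y/ ([-back]) → [e]

[vefydtøvtyd]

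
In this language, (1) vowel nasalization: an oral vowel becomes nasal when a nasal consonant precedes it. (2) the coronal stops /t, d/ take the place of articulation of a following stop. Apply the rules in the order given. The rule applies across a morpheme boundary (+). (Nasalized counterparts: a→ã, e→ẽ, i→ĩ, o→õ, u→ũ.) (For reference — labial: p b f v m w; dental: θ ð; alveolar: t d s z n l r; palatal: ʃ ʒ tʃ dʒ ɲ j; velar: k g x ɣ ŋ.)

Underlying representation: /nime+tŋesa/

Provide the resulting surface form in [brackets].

[nĩmẽ+tŋẽsa]

Rule 1: /i/ after nasal /n/ → [ĩ]
Rule 1: /e/ after nasal /m/ → [ẽ]
Rule 1: /e/ after nasal /ŋ/ → [ẽ]
After rule 1: nĩmẽ+tŋẽsa
Rule 2: no segment meets the rule's conditions; no change.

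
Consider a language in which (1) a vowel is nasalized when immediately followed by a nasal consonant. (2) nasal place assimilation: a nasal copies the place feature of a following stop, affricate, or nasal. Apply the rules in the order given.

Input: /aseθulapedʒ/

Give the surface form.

[aseθulapedʒ]

Rule 1: no segment meets the rule's conditions; no change.
After rule 1: aseθulapedʒ
Rule 2: no segment meets the rule's conditions; no change.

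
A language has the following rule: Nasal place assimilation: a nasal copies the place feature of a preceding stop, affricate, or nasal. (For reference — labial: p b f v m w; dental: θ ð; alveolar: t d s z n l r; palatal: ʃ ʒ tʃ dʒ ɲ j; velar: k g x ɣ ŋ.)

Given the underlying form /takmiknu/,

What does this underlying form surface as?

/m/ after /k/ (velar) → [ŋ]
/n/ after /k/ (velar) → [ŋ]

[takŋikŋu]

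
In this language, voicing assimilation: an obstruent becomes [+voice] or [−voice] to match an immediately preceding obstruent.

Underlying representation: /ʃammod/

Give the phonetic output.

no segment meets the rule's conditions; no change.

[ʃammod]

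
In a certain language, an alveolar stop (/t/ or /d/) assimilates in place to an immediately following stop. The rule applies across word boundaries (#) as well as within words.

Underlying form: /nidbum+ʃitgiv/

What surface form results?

/d/ before /b/ (labial) → [b]
/t/ before /g/ (velar) → [k]

[nibbum+ʃikgiv]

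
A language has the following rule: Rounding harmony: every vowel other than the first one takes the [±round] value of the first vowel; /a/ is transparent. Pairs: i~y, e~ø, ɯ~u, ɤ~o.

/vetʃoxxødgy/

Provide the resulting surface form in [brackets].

/o/ harmonizes with /e/ ([-round]) → [ɤ]
/ø/ harmonizes with /e/ ([-round]) → [e]
/y/ harmonizes with /e/ ([-round]) → [i]

[vetʃɤxxedgi]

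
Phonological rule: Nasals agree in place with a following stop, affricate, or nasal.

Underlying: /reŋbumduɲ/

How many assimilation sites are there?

2

/ŋ/ before /b/ (labial) → [m]
/m/ before /d/ (alveolar) → [n]
2 segments change.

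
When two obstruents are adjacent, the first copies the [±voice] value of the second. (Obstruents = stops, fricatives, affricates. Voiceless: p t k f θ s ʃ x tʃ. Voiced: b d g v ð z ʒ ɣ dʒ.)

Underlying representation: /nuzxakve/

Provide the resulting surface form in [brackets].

[nusxagve]

/z/ before /x/ (voiceless) → [s]
/k/ before /v/ (voiced) → [g]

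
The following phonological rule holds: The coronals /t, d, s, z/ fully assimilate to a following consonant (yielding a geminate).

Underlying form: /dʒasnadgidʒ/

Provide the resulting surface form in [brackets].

[dʒannaggidʒ]

/s/ before /n/ → [n] (total assimilation)
/d/ before /g/ → [g] (total assimilation)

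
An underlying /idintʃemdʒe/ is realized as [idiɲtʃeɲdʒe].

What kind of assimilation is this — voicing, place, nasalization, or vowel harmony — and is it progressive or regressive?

place assimilation, regressive

/n/→[ɲ] /m/→[ɲ].
Each target copies a feature from the following segment, so the direction is regressive.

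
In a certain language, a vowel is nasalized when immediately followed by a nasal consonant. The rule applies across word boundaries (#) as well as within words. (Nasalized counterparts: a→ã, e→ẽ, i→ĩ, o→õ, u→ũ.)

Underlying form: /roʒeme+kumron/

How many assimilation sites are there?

/e/ before nasal /m/ → [ẽ]
/u/ before nasal /m/ → [ũ]
/o/ before nasal /n/ → [õ]
3 segments change.

3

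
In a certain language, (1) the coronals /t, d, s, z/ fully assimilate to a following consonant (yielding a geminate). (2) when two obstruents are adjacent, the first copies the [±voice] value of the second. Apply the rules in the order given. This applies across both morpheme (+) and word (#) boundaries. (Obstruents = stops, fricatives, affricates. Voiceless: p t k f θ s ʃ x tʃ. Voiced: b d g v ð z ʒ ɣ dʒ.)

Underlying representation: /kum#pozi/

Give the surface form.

[kum#pozi]

Rule 1: no segment meets the rule's conditions; no change.
After rule 1: kum#pozi
Rule 2: no segment meets the rule's conditions; no change.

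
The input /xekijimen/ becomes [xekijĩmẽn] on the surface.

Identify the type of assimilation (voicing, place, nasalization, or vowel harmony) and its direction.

/i/→[ĩ] /e/→[ẽ].
Each target copies a feature from the following segment, so the direction is regressive.

nasalization, regressive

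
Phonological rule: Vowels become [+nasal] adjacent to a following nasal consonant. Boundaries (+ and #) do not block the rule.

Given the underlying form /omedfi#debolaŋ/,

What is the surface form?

/o/ before nasal /m/ → [õ]
/a/ before nasal /ŋ/ → [ã]

[õmedfi#debolãŋ]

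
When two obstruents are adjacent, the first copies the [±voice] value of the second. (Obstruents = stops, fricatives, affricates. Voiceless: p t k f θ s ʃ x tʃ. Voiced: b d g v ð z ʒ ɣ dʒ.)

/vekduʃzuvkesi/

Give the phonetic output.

/k/ before /d/ (voiced) → [g]
/ʃ/ before /z/ (voiced) → [ʒ]
/v/ before /k/ (voiceless) → [f]

[vegduʒzufkesi]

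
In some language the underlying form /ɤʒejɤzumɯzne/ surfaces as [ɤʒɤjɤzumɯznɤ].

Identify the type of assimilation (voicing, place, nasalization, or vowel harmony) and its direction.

/e/→[ɤ] /e/→[ɤ].
Vowels agree with the first vowel, so the harmony is progressive.

vowel harmony, progressive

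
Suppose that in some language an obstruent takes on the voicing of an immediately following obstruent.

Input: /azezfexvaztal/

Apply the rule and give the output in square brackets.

[azesfeɣvastal]

/z/ before /f/ (voiceless) → [s]
/x/ before /v/ (voiced) → [ɣ]
/z/ before /t/ (voiceless) → [s]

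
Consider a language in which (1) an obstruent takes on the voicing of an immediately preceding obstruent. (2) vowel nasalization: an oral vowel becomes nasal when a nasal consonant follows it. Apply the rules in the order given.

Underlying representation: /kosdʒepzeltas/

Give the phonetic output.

[kostʃepseltas]

Rule 1: /dʒ/ after /s/ (voiceless) → [tʃ]
Rule 1: /z/ after /p/ (voiceless) → [s]
After rule 1: kostʃepseltas
Rule 2: no segment meets the rule's conditions; no change.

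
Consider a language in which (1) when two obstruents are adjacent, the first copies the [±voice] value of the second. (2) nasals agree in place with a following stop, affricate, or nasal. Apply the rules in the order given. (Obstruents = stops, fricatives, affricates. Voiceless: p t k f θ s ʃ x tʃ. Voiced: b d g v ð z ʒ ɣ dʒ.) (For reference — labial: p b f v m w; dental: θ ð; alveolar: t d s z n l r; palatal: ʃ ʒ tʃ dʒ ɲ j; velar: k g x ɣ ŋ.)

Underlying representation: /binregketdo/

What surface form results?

Rule 1: /g/ before /k/ (voiceless) → [k]
Rule 1: /t/ before /d/ (voiced) → [d]
After rule 1: binrekkeddo
Rule 2: no segment meets the rule's conditions; no change.

[binrekkeddo]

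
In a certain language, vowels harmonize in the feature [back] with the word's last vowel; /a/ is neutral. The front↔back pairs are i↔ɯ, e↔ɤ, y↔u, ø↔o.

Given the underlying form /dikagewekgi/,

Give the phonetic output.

[dikagewekgi]

no segment meets the rule's conditions; no change.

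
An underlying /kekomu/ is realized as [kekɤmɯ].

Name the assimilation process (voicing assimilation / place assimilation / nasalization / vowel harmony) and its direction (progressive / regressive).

vowel harmony, progressive

/o/→[ɤ] /u/→[ɯ].
Vowels agree with the first vowel, so the harmony is progressive.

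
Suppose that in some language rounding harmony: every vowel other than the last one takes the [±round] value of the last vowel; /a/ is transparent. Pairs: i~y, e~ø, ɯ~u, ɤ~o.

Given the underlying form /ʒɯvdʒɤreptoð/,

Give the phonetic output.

[ʒuvdʒorøptoð]

/ɯ/ harmonizes with /o/ ([+round]) → [u]
/ɤ/ harmonizes with /o/ ([+round]) → [o]
/e/ harmonizes with /o/ ([+round]) → [ø]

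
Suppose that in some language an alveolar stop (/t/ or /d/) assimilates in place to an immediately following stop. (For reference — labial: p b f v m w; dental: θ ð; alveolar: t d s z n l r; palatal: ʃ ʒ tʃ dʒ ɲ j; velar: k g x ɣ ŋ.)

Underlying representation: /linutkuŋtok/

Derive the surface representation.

[linukkuŋtok]

/t/ before /k/ (velar) → [k]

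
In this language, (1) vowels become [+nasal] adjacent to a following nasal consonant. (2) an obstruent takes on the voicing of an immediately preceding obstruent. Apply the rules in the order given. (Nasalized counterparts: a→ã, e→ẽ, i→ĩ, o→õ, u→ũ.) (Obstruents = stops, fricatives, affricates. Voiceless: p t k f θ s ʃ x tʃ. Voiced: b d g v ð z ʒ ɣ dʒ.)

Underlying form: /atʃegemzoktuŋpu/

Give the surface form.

Rule 1: /e/ before nasal /m/ → [ẽ]
Rule 1: /u/ before nasal /ŋ/ → [ũ]
After rule 1: atʃegẽmzoktũŋpu
Rule 2: no segment meets the rule's conditions; no change.

[atʃegẽmzoktũŋpu]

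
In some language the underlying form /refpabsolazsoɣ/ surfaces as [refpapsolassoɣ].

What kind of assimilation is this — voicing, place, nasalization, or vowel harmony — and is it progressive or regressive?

voicing assimilation, regressive

/b/→[p] /z/→[s].
Each target copies a feature from the following segment, so the direction is regressive.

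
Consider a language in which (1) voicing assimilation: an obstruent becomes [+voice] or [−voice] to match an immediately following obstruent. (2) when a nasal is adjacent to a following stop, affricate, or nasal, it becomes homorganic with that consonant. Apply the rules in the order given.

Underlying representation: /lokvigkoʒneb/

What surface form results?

[logvikkoʒneb]

Rule 1: /k/ before /v/ (voiced) → [g]
Rule 1: /g/ before /k/ (voiceless) → [k]
After rule 1: logvikkoʒneb
Rule 2: no segment meets the rule's conditions; no change.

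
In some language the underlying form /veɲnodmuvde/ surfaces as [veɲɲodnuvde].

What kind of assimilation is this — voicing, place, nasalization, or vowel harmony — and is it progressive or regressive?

place assimilation, progressive

/n/→[ɲ] /m/→[n].
Each target copies a feature from the preceding segment, so the direction is progressive.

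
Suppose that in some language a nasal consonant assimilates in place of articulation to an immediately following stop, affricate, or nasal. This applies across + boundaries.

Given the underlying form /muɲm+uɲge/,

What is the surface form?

/ɲ/ before /m/ (labial) → [m]
/ɲ/ before /g/ (velar) → [ŋ]

[mumm+uŋge]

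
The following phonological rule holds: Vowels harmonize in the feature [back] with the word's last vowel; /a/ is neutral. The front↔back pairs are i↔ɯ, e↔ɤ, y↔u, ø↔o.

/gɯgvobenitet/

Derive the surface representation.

/ɯ/ harmonizes with /e/ ([-back]) → [i]
/o/ harmonizes with /e/ ([-back]) → [ø]

[gigvøbenitet]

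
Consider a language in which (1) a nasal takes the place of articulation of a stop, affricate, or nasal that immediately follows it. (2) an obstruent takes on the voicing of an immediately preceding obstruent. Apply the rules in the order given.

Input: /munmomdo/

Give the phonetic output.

[mummondo]

Rule 1: /n/ before /m/ (labial) → [m]
Rule 1: /m/ before /d/ (alveolar) → [n]
After rule 1: mummondo
Rule 2: no segment meets the rule's conditions; no change.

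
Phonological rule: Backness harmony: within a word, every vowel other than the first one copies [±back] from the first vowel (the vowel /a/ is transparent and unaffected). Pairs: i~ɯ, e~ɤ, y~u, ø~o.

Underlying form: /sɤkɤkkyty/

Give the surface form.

/y/ harmonizes with /ɤ/ ([+back]) → [u]
/y/ harmonizes with /ɤ/ ([+back]) → [u]

[sɤkɤkkutu]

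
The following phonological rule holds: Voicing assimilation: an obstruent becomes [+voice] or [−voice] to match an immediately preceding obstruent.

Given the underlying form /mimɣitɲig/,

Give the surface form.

no segment meets the rule's conditions; no change.

[mimɣitɲig]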